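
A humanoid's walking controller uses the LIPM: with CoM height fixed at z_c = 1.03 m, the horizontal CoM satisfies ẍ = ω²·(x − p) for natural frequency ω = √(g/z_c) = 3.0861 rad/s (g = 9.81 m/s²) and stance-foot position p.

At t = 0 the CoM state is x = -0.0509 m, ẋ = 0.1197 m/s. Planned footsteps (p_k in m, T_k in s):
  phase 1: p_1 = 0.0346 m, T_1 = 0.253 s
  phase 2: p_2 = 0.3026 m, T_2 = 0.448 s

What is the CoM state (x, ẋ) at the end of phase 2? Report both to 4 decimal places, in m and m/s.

x = -0.4754, ẋ = -2.1493

phase 1: p=0.0346, T=0.253, ωT=0.780783, cosh=1.320614, sinh=0.862567; start (x,ẋ)=(-0.050900, 0.119700) → end (x,ẋ)=(-0.044856, -0.069521)
phase 2: p=0.3026, T=0.448, ωT=1.382573, cosh=2.118037, sinh=1.867105; start (x,ẋ)=(-0.044856, -0.069521) → end (x,ẋ)=(-0.475386, -2.149316)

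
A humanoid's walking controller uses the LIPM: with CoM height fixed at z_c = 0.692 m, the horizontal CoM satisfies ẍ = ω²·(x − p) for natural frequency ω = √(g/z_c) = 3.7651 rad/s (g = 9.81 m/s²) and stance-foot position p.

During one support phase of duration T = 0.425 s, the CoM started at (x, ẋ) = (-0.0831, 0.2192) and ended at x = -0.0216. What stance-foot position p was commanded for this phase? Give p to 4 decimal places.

ωT = 3.7651·0.425 = 1.600167; cosh(ωT) = 2.577862, sinh(ωT) = 2.376000
x(T) = p + (x₀−p)·cosh(ωT) + (ẋ₀/ω)·sinh(ωT) ⇒ p·(1 − cosh) = x(T) − x₀·cosh − (ẋ₀/ω)·sinh
numerator   = -0.0216 − (-0.0831)·2.577862 − (0.2192/3.7651)·2.376000 = 0.054292
denominator = 1 − 2.577862 = -1.577862
p = 0.054292 / -1.577862 = -0.0344

p = -0.0344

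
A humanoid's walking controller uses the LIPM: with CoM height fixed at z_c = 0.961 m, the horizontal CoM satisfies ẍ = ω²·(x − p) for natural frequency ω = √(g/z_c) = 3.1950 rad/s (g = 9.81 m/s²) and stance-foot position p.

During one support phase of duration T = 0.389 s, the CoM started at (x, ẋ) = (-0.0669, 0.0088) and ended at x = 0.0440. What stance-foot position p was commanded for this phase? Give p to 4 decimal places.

ωT = 3.1950·0.389 = 1.242855; cosh(ωT) = 1.877026, sinh(ωT) = 1.588467
x(T) = p + (x₀−p)·cosh(ωT) + (ẋ₀/ω)·sinh(ωT) ⇒ p·(1 − cosh) = x(T) − x₀·cosh − (ẋ₀/ω)·sinh
numerator   = 0.0440 − (-0.0669)·1.877026 − (0.0088/3.1950)·1.588467 = 0.165198
denominator = 1 − 1.877026 = -0.877026
p = 0.165198 / -0.877026 = -0.1884

p = -0.1884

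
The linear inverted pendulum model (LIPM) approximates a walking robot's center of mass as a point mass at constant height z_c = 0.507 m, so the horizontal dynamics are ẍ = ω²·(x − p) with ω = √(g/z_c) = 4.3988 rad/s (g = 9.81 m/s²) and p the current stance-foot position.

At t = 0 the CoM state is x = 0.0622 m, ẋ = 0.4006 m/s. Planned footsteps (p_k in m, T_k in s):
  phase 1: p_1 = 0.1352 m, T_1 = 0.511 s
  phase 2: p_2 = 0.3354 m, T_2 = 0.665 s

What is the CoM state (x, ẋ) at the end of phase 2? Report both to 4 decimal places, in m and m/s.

phase 1: p=0.1352, T=0.511, ωT=2.247787, cosh=4.786197, sinh=4.680564; start (x,ẋ)=(0.062200, 0.400600) → end (x,ẋ)=(0.212068, 0.414363)
phase 2: p=0.3354, T=0.665, ωT=2.925202, cosh=9.345822, sinh=9.292168; start (x,ẋ)=(0.212068, 0.414363) → end (x,ẋ)=(0.058075, -1.168556)

x = 0.0581, ẋ = -1.1686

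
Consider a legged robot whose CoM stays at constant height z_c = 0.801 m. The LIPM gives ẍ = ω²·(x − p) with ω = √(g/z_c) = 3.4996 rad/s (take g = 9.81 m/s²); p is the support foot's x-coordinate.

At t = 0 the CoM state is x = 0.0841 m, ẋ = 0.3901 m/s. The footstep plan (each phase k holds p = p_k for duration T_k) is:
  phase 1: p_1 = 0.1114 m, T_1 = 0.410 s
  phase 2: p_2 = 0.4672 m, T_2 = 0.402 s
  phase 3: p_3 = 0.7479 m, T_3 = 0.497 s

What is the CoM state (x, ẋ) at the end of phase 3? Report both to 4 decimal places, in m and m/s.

phase 1: p=0.1114, T=0.410, ωT=1.434836, cosh=2.218555, sinh=1.980401; start (x,ẋ)=(0.084100, 0.390100) → end (x,ẋ)=(0.271588, 0.676253)
phase 2: p=0.4672, T=0.402, ωT=1.406839, cosh=2.163973, sinh=1.919057; start (x,ẋ)=(0.271588, 0.676253) → end (x,ẋ)=(0.414735, 0.149679)
phase 3: p=0.7479, T=0.497, ωT=1.739301, cosh=2.934503, sinh=2.758860; start (x,ẋ)=(0.414735, 0.149679) → end (x,ẋ)=(-0.111776, -2.777442)

x = -0.1118, ẋ = -2.7774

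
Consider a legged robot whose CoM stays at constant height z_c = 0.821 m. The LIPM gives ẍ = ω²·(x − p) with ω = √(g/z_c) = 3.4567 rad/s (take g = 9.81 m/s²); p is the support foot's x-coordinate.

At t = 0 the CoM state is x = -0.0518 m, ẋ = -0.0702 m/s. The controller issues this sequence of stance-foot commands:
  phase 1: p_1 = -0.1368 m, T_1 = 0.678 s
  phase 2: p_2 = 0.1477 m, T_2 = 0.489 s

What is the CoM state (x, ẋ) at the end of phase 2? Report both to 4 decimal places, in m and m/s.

phase 1: p=-0.1368, T=0.678, ωT=2.343643, cosh=5.257549, sinh=5.161571; start (x,ẋ)=(-0.051800, -0.070200) → end (x,ẋ)=(0.205268, 1.147490)
phase 2: p=0.1477, T=0.489, ωT=1.690326, cosh=2.802854, sinh=2.618395; start (x,ẋ)=(0.205268, 1.147490) → end (x,ẋ)=(1.178262, 3.737301)

x = 1.1783, ẋ = 3.7373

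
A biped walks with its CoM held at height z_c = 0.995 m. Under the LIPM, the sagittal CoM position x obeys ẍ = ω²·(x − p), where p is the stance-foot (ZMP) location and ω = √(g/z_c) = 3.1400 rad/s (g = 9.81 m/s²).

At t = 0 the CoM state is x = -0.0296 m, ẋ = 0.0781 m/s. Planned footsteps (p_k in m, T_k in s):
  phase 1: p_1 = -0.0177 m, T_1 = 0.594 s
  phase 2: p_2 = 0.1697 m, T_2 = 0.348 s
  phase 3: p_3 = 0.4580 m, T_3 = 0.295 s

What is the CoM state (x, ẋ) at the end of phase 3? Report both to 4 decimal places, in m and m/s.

phase 1: p=-0.0177, T=0.594, ωT=1.865160, cosh=3.305920, sinh=3.151049; start (x,ẋ)=(-0.029600, 0.078100) → end (x,ẋ)=(0.021334, 0.140450)
phase 2: p=0.1697, T=0.348, ωT=1.092720, cosh=1.658839, sinh=1.323536; start (x,ẋ)=(0.021334, 0.140450) → end (x,ẋ)=(-0.017214, -0.383609)
phase 3: p=0.4580, T=0.295, ωT=0.926300, cosh=1.460583, sinh=1.064566; start (x,ẋ)=(-0.017214, -0.383609) → end (x,ẋ)=(-0.366145, -2.148807)

x = -0.3661, ẋ = -2.1488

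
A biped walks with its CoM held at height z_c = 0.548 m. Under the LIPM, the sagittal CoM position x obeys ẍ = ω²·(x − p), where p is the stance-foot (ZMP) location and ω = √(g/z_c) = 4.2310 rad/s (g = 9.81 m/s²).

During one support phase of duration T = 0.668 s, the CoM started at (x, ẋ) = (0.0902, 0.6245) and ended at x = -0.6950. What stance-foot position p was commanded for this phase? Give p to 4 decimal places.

ωT = 4.2310·0.668 = 2.826308; cosh(ωT) = 8.471122, sinh(ωT) = 8.411891
x(T) = p + (x₀−p)·cosh(ωT) + (ẋ₀/ω)·sinh(ωT) ⇒ p·(1 − cosh) = x(T) − x₀·cosh − (ẋ₀/ω)·sinh
numerator   = -0.6950 − (0.0902)·8.471122 − (0.6245/4.2310)·8.411891 = -2.700699
denominator = 1 − 8.471122 = -7.471122
p = -2.700699 / -7.471122 = 0.3615

p = 0.3615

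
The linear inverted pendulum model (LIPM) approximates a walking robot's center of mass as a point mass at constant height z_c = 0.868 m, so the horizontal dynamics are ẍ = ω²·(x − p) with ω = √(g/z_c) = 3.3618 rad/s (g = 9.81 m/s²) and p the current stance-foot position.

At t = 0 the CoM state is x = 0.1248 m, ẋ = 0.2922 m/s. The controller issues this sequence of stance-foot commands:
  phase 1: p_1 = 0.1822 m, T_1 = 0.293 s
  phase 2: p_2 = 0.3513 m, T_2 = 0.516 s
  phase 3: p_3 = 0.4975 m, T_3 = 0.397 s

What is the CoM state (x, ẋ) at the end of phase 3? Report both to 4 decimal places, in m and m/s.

x = -0.7739, ẋ = -4.1101

phase 1: p=0.1822, T=0.293, ωT=0.985007, cosh=1.525634, sinh=1.152198; start (x,ẋ)=(0.124800, 0.292200) → end (x,ẋ)=(0.194775, 0.223454)
phase 2: p=0.3513, T=0.516, ωT=1.734689, cosh=2.921810, sinh=2.745354; start (x,ẋ)=(0.194775, 0.223454) → end (x,ẋ)=(0.076443, -0.791732)
phase 3: p=0.4975, T=0.397, ωT=1.334635, cosh=2.030931, sinh=1.767677; start (x,ẋ)=(0.076443, -0.791732) → end (x,ẋ)=(-0.773940, -4.110114)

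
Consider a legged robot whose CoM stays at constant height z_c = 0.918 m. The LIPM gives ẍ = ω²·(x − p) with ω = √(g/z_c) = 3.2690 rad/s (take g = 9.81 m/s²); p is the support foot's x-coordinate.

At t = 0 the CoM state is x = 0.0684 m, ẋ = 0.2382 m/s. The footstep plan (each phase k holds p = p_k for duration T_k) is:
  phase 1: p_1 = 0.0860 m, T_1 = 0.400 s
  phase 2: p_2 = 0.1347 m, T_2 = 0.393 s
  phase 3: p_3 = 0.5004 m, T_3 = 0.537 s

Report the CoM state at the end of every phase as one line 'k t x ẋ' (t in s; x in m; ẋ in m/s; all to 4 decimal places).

phase 1: p=0.0860, T=0.400, ωT=1.307600, cosh=1.983879, sinh=1.713411; start (x,ẋ)=(0.068400, 0.238200) → end (x,ẋ)=(0.175934, 0.373980)
phase 2: p=0.1347, T=0.393, ωT=1.284717, cosh=1.945187, sinh=1.668458; start (x,ẋ)=(0.175934, 0.373980) → end (x,ẋ)=(0.405782, 0.952357)
phase 3: p=0.5004, T=0.537, ωT=1.755453, cosh=2.979449, sinh=2.806620; start (x,ẋ)=(0.405782, 0.952357) → end (x,ẋ)=(1.036142, 1.969394)

1 0.4000 0.1759 0.3740
2 0.7930 0.4058 0.9524
3 1.3300 1.0361 1.9694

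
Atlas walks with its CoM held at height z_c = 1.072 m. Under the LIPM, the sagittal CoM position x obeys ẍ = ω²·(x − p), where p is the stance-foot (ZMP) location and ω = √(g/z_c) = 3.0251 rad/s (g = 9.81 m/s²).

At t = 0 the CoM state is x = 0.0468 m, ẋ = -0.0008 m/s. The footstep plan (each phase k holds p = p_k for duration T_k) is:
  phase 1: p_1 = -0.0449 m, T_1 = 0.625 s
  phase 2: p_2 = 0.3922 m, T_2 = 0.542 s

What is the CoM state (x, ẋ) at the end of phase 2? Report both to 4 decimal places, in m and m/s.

phase 1: p=-0.0449, T=0.625, ωT=1.890688, cosh=3.387445, sinh=3.236477; start (x,ẋ)=(0.046800, -0.000800) → end (x,ẋ)=(0.264873, 0.895094)
phase 2: p=0.3922, T=0.542, ωT=1.639604, cosh=2.673593, sinh=2.479536; start (x,ẋ)=(0.264873, 0.895094) → end (x,ẋ)=(0.785446, 1.438055)

x = 0.7854, ẋ = 1.4381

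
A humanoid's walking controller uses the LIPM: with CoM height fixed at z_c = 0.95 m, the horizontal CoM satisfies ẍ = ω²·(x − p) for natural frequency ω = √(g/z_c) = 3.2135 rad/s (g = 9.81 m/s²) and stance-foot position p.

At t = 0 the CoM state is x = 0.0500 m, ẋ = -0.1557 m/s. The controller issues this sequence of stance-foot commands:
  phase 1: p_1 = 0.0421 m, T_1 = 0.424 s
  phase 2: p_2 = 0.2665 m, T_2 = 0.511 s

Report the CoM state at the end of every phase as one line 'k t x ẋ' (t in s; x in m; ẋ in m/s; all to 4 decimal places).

phase 1: p=0.0421, T=0.424, ωT=1.362524, cosh=2.081027, sinh=1.825013; start (x,ẋ)=(0.050000, -0.155700) → end (x,ẋ)=(-0.029885, -0.277685)
phase 2: p=0.2665, T=0.511, ωT=1.642098, cosh=2.679786, sinh=2.486213; start (x,ẋ)=(-0.029885, -0.277685) → end (x,ẋ)=(-0.742587, -3.112089)

1 0.4240 -0.0299 -0.2777
2 0.9350 -0.7426 -3.1121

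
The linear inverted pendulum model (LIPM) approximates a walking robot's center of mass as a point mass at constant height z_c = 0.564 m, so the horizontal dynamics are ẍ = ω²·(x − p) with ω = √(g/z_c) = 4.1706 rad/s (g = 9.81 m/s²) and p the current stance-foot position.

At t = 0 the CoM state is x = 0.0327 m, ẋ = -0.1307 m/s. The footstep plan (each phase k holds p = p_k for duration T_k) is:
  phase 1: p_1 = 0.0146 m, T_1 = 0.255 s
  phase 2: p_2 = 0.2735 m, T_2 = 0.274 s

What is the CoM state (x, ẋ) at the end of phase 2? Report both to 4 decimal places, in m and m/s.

phase 1: p=0.0146, T=0.255, ωT=1.063503, cosh=1.620872, sinh=1.275628; start (x,ẋ)=(0.032700, -0.130700) → end (x,ẋ)=(0.003962, -0.115554)
phase 2: p=0.2735, T=0.274, ωT=1.142744, cosh=1.727152, sinh=1.408209; start (x,ẋ)=(0.003962, -0.115554) → end (x,ẋ)=(-0.231051, -1.782598)

x = -0.2311, ẋ = -1.7826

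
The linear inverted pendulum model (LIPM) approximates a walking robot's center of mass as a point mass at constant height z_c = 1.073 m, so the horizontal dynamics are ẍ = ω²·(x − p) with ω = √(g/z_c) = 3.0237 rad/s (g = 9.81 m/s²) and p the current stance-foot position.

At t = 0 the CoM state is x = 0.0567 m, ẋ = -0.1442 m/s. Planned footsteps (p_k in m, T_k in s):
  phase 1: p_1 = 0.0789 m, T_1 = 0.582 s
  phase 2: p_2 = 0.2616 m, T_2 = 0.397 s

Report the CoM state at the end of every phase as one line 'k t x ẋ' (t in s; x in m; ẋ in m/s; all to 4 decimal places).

phase 1: p=0.0789, T=0.582, ωT=1.759793, cosh=2.991659, sinh=2.819578; start (x,ẋ)=(0.056700, -0.144200) → end (x,ẋ)=(-0.121980, -0.620665)
phase 2: p=0.2616, T=0.397, ωT=1.200409, cosh=1.811273, sinh=1.510202; start (x,ẋ)=(-0.121980, -0.620665) → end (x,ẋ)=(-0.743163, -2.875773)

1 0.5820 -0.1220 -0.6207
2 0.9790 -0.7432 -2.8758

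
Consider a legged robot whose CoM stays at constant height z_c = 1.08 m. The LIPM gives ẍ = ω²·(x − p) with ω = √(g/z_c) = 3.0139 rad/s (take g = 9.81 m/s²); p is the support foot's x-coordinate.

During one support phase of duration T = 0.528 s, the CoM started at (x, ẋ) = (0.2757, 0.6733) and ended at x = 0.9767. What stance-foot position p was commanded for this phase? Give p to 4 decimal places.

p = 0.1631

ωT = 3.0139·0.528 = 1.591339; cosh(ωT) = 2.556987, sinh(ωT) = 2.353334
x(T) = p + (x₀−p)·cosh(ωT) + (ẋ₀/ω)·sinh(ωT) ⇒ p·(1 − cosh) = x(T) − x₀·cosh − (ẋ₀/ω)·sinh
numerator   = 0.9767 − (0.2757)·2.556987 − (0.6733/3.0139)·2.353334 = -0.253992
denominator = 1 − 2.556987 = -1.556987
p = -0.253992 / -1.556987 = 0.1631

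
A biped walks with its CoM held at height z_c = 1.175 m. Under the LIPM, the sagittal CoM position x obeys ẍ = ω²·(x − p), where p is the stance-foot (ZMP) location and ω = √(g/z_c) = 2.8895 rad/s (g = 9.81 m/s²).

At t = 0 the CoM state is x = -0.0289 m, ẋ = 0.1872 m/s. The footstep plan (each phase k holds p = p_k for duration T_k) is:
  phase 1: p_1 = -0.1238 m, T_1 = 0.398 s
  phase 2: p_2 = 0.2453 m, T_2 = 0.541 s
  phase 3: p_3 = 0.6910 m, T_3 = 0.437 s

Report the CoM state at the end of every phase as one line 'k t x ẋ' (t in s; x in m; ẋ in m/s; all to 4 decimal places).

1 0.3980 0.1331 0.7149
2 0.9390 0.5304 1.0416
3 1.3760 0.9707 1.2339

phase 1: p=-0.1238, T=0.398, ωT=1.150021, cosh=1.737445, sinh=1.420815; start (x,ẋ)=(-0.028900, 0.187200) → end (x,ẋ)=(0.133133, 0.714856)
phase 2: p=0.2453, T=0.541, ωT=1.563219, cosh=2.491814, sinh=2.282353; start (x,ẋ)=(0.133133, 0.714856) → end (x,ẋ)=(0.530450, 1.041562)
phase 3: p=0.6910, T=0.437, ωT=1.262711, cosh=1.908940, sinh=1.626054; start (x,ẋ)=(0.530450, 1.041562) → end (x,ẋ)=(0.970654, 1.233936)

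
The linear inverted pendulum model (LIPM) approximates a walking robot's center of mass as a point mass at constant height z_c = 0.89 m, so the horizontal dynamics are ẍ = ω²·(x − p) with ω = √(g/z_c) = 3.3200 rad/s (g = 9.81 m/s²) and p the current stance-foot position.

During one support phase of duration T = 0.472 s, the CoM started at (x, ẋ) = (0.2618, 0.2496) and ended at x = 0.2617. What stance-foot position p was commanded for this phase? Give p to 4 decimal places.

ωT = 3.3200·0.472 = 1.567040; cosh(ωT) = 2.500552, sinh(ωT) = 2.291890
x(T) = p + (x₀−p)·cosh(ωT) + (ẋ₀/ω)·sinh(ωT) ⇒ p·(1 − cosh) = x(T) − x₀·cosh − (ẋ₀/ω)·sinh
numerator   = 0.2617 − (0.2618)·2.500552 − (0.2496/3.3200)·2.291890 = -0.565250
denominator = 1 − 2.500552 = -1.500552
p = -0.565250 / -1.500552 = 0.3767

p = 0.3767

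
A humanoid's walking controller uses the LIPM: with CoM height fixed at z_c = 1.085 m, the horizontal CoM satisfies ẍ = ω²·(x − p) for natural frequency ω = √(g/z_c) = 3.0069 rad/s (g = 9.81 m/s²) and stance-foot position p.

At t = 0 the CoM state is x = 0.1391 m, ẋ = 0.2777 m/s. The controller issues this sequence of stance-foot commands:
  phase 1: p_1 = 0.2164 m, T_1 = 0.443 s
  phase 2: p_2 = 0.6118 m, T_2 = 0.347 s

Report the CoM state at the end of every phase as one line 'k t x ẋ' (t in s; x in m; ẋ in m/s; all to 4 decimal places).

phase 1: p=0.2164, T=0.443, ωT=1.332057, cosh=2.026381, sinh=1.762447; start (x,ẋ)=(0.139100, 0.277700) → end (x,ẋ)=(0.222530, 0.153074)
phase 2: p=0.6118, T=0.347, ωT=1.043394, cosh=1.595547, sinh=1.243290; start (x,ẋ)=(0.222530, 0.153074) → end (x,ẋ)=(0.053995, -1.211027)

1 0.4430 0.2225 0.1531
2 0.7900 0.0540 -1.2110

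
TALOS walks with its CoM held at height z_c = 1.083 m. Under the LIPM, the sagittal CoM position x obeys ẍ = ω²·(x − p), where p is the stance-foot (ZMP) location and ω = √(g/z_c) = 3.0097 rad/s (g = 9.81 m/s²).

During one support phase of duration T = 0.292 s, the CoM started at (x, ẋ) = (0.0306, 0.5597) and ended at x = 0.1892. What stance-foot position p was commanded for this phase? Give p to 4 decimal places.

p = 0.0955

ωT = 3.0097·0.292 = 0.878832; cosh(ωT) = 1.411677, sinh(ωT) = 0.996409
x(T) = p + (x₀−p)·cosh(ωT) + (ẋ₀/ω)·sinh(ωT) ⇒ p·(1 − cosh) = x(T) − x₀·cosh − (ẋ₀/ω)·sinh
numerator   = 0.1892 − (0.0306)·1.411677 − (0.5597/3.0097)·0.996409 = -0.039295
denominator = 1 − 1.411677 = -0.411677
p = -0.039295 / -0.411677 = 0.0955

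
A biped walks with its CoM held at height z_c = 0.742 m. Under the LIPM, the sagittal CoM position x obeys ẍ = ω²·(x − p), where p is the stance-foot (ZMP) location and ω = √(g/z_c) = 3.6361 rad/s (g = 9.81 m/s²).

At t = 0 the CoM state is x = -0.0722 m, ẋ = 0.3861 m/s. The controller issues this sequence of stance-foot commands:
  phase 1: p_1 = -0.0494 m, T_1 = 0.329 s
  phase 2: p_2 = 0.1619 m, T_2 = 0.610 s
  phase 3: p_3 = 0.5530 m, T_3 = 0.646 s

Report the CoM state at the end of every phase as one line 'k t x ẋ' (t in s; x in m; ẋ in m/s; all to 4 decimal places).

phase 1: p=-0.0494, T=0.329, ωT=1.196277, cosh=1.805048, sinh=1.502731; start (x,ẋ)=(-0.072200, 0.386100) → end (x,ẋ)=(0.069013, 0.572348)
phase 2: p=0.1619, T=0.610, ωT=2.218021, cosh=4.648976, sinh=4.540152; start (x,ẋ)=(0.069013, 0.572348) → end (x,ẋ)=(0.444721, 1.127407)
phase 3: p=0.5530, T=0.646, ωT=2.348921, cosh=5.284865, sinh=5.189393; start (x,ẋ)=(0.444721, 1.127407) → end (x,ẋ)=(1.589781, 3.915064)

1 0.3290 0.0690 0.5723
2 0.9390 0.4447 1.1274
3 1.5850 1.5898 3.9151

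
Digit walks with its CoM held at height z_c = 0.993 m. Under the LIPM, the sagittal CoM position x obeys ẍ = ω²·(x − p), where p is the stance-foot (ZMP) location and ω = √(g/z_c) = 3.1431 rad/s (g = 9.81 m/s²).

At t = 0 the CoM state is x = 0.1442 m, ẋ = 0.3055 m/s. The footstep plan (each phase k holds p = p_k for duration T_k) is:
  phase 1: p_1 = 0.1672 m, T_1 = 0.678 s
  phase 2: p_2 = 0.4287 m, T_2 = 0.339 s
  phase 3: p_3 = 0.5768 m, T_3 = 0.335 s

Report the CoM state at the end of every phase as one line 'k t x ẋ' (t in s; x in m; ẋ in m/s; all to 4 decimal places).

phase 1: p=0.1672, T=0.678, ωT=2.131022, cosh=4.271093, sinh=4.152377; start (x,ẋ)=(0.144200, 0.305500) → end (x,ẋ)=(0.472564, 1.004638)
phase 2: p=0.4287, T=0.339, ωT=1.065511, cosh=1.623437, sinh=1.278885; start (x,ẋ)=(0.472564, 1.004638) → end (x,ẋ)=(0.908683, 1.807283)
phase 3: p=0.5768, T=0.335, ωT=1.052938, cosh=1.607486, sinh=1.258575; start (x,ẋ)=(0.908683, 1.807283) → end (x,ẋ)=(1.833979, 4.218055)

1 0.6780 0.4726 1.0046
2 1.0170 0.9087 1.8073
3 1.3520 1.8340 4.2181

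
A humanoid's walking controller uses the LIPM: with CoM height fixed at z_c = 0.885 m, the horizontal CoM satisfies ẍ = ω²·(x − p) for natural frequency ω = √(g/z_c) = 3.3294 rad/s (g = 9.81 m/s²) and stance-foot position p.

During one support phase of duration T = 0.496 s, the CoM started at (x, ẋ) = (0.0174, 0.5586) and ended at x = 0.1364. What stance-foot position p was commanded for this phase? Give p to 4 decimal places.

ωT = 3.3294·0.496 = 1.651382; cosh(ωT) = 2.702984, sinh(ωT) = 2.511199
x(T) = p + (x₀−p)·cosh(ωT) + (ẋ₀/ω)·sinh(ωT) ⇒ p·(1 − cosh) = x(T) − x₀·cosh − (ẋ₀/ω)·sinh
numerator   = 0.1364 − (0.0174)·2.702984 − (0.5586/3.3294)·2.511199 = -0.331956
denominator = 1 − 2.702984 = -1.702984
p = -0.331956 / -1.702984 = 0.1949

p = 0.1949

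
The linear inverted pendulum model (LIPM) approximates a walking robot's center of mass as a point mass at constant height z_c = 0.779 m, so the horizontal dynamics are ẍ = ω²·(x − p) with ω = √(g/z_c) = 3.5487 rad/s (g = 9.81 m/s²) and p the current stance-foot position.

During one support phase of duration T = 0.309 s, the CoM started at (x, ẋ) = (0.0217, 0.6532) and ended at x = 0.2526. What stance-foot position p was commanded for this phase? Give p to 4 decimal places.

p = 0.0426

ωT = 3.5487·0.309 = 1.096548; cosh(ωT) = 1.663918, sinh(ωT) = 1.329896
x(T) = p + (x₀−p)·cosh(ωT) + (ẋ₀/ω)·sinh(ωT) ⇒ p·(1 − cosh) = x(T) − x₀·cosh − (ẋ₀/ω)·sinh
numerator   = 0.2526 − (0.0217)·1.663918 − (0.6532/3.5487)·1.329896 = -0.028298
denominator = 1 − 1.663918 = -0.663918
p = -0.028298 / -0.663918 = 0.0426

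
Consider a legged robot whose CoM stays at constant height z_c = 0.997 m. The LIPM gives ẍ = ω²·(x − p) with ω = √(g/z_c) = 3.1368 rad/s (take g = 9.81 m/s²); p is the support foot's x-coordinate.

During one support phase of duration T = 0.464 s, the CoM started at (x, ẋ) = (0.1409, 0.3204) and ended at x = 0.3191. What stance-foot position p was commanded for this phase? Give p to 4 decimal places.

p = 0.1638

ωT = 3.1368·0.464 = 1.455475; cosh(ωT) = 2.259905, sinh(ωT) = 2.026615
x(T) = p + (x₀−p)·cosh(ωT) + (ẋ₀/ω)·sinh(ωT) ⇒ p·(1 − cosh) = x(T) − x₀·cosh − (ẋ₀/ω)·sinh
numerator   = 0.3191 − (0.1409)·2.259905 − (0.3204/3.1368)·2.026615 = -0.206324
denominator = 1 − 2.259905 = -1.259905
p = -0.206324 / -1.259905 = 0.1638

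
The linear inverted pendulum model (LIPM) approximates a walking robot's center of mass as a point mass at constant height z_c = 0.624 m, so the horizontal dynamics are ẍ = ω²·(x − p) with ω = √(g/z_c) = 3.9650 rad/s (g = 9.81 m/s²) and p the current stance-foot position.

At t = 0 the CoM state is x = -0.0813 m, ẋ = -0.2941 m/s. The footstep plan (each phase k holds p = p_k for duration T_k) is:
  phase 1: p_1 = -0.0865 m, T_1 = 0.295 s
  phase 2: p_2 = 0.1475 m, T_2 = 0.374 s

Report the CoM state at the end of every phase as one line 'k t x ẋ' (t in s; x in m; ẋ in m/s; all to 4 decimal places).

phase 1: p=-0.0865, T=0.295, ωT=1.169675, cosh=1.765707, sinh=1.455239; start (x,ẋ)=(-0.081300, -0.294100) → end (x,ẋ)=(-0.185259, -0.489290)
phase 2: p=0.1475, T=0.374, ωT=1.482910, cosh=2.316362, sinh=2.089386; start (x,ẋ)=(-0.185259, -0.489290) → end (x,ẋ)=(-0.881126, -3.890089)

1 0.2950 -0.1853 -0.4893
2 0.6690 -0.8811 -3.8901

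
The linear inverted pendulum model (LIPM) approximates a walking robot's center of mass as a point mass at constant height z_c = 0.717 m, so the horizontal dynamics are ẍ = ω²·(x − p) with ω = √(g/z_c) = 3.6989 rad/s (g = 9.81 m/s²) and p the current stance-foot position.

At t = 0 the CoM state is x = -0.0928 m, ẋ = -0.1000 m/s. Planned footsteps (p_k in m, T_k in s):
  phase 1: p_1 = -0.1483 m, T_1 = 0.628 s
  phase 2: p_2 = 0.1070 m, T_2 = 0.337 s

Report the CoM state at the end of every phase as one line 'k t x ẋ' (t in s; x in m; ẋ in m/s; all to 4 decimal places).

1 0.6280 0.0010 0.5223
2 0.9650 0.1327 0.3578

phase 1: p=-0.1483, T=0.628, ωT=2.322909, cosh=5.151654, sinh=5.053666; start (x,ẋ)=(-0.092800, -0.100000) → end (x,ẋ)=(0.000991, 0.522296)
phase 2: p=0.1070, T=0.337, ωT=1.246529, cosh=1.882875, sinh=1.595375; start (x,ẋ)=(0.000991, 0.522296) → end (x,ẋ)=(0.132669, 0.357844)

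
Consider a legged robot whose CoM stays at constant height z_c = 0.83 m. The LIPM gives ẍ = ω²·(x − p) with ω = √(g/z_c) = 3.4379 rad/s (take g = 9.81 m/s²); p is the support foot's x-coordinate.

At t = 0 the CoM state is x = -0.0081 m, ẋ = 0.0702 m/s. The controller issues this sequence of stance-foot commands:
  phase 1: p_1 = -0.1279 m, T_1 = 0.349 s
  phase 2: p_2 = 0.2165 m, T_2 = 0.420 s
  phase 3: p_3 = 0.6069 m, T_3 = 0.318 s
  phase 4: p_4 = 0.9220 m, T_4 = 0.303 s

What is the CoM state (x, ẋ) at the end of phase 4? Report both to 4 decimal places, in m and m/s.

x = 0.9108, ẋ = 0.5325

phase 1: p=-0.1279, T=0.349, ωT=1.199827, cosh=1.810395, sinh=1.509148; start (x,ẋ)=(-0.008100, 0.070200) → end (x,ẋ)=(0.119801, 0.748648)
phase 2: p=0.2165, T=0.420, ωT=1.443918, cosh=2.236633, sinh=2.000632; start (x,ẋ)=(0.119801, 0.748648) → end (x,ẋ)=(0.435884, 1.009360)
phase 3: p=0.6069, T=0.318, ωT=1.093252, cosh=1.659544, sinh=1.324419; start (x,ẋ)=(0.435884, 1.009360) → end (x,ẋ)=(0.711939, 0.896405)
phase 4: p=0.9220, T=0.303, ωT=1.041684, cosh=1.593422, sinh=1.240562; start (x,ẋ)=(0.711939, 0.896405) → end (x,ẋ)=(0.910750, 0.532455)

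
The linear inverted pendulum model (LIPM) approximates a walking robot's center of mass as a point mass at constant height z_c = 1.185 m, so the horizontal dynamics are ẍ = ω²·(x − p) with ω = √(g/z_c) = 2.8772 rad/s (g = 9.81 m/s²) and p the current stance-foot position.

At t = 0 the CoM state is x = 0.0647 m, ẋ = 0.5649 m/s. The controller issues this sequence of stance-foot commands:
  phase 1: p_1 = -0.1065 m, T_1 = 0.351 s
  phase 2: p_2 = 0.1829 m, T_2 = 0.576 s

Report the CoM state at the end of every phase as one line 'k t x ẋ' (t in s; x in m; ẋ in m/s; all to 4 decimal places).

phase 1: p=-0.1065, T=0.351, ωT=1.009897, cosh=1.554788, sinh=1.190531; start (x,ẋ)=(0.064700, 0.564900) → end (x,ẋ)=(0.393425, 1.464727)
phase 2: p=0.1829, T=0.576, ωT=1.657267, cosh=2.717809, sinh=2.527149; start (x,ẋ)=(0.393425, 1.464727) → end (x,ẋ)=(2.041589, 5.511597)

1 0.3510 0.3934 1.4647
2 0.9270 2.0416 5.5116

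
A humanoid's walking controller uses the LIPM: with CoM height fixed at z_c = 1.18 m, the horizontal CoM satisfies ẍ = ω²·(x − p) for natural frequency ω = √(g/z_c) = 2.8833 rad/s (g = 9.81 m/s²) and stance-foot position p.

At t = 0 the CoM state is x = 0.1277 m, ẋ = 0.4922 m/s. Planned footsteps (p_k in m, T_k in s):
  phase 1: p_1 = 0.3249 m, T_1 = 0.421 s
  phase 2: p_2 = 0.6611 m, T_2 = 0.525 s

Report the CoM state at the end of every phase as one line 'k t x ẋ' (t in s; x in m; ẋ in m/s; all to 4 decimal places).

phase 1: p=0.3249, T=0.421, ωT=1.213869, cosh=1.831766, sinh=1.534720; start (x,ẋ)=(0.127700, 0.492200) → end (x,ẋ)=(0.225664, 0.028974)
phase 2: p=0.6611, T=0.525, ωT=1.513733, cosh=2.381873, sinh=2.161786; start (x,ẋ)=(0.225664, 0.028974) → end (x,ẋ)=(-0.354331, -2.645098)

1 0.4210 0.2257 0.0290
2 0.9460 -0.3543 -2.6451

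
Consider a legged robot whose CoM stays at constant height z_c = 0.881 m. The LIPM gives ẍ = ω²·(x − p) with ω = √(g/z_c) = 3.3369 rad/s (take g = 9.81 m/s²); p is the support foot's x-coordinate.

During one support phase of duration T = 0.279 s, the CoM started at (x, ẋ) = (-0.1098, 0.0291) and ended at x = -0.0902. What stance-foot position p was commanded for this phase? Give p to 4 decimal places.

p = -0.1318

ωT = 3.3369·0.279 = 0.930995; cosh(ωT) = 1.465597, sinh(ωT) = 1.071436
x(T) = p + (x₀−p)·cosh(ωT) + (ẋ₀/ω)·sinh(ωT) ⇒ p·(1 − cosh) = x(T) − x₀·cosh − (ẋ₀/ω)·sinh
numerator   = -0.0902 − (-0.1098)·1.465597 − (0.0291/3.3369)·1.071436 = 0.061379
denominator = 1 − 1.465597 = -0.465597
p = 0.061379 / -0.465597 = -0.1318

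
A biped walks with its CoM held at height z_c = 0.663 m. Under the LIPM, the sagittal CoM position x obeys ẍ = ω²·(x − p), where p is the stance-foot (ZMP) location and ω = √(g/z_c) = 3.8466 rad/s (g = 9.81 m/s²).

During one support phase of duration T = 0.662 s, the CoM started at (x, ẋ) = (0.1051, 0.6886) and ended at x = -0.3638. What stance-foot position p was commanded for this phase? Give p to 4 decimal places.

ωT = 3.8466·0.662 = 2.546449; cosh(ωT) = 6.420034, sinh(ωT) = 6.341675
x(T) = p + (x₀−p)·cosh(ωT) + (ẋ₀/ω)·sinh(ωT) ⇒ p·(1 − cosh) = x(T) − x₀·cosh − (ẋ₀/ω)·sinh
numerator   = -0.3638 − (0.1051)·6.420034 − (0.6886/3.8466)·6.341675 = -2.173802
denominator = 1 − 6.420034 = -5.420034
p = -2.173802 / -5.420034 = 0.4011

p = 0.4011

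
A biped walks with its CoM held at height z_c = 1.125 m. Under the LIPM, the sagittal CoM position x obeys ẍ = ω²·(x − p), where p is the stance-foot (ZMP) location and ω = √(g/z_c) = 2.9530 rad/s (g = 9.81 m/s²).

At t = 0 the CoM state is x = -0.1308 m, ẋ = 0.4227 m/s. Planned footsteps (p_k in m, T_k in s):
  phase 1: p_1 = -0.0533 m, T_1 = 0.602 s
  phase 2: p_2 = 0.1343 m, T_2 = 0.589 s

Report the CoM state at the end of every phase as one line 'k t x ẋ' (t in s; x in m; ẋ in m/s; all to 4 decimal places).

phase 1: p=-0.0533, T=0.602, ωT=1.777706, cosh=3.042647, sinh=2.873622; start (x,ẋ)=(-0.130800, 0.422700) → end (x,ẋ)=(0.122232, 0.628477)
phase 2: p=0.1343, T=0.589, ωT=1.739317, cosh=2.934547, sinh=2.758907; start (x,ẋ)=(0.122232, 0.628477) → end (x,ẋ)=(0.686056, 1.745980)

1 0.6020 0.1222 0.6285
2 1.1910 0.6861 1.7460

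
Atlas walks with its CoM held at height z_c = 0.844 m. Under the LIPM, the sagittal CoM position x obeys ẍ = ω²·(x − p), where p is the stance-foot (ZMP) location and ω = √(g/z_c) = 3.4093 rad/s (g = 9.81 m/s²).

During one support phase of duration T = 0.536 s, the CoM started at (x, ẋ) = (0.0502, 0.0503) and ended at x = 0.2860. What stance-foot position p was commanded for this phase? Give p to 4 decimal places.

p = -0.0371

ωT = 3.4093·0.536 = 1.827385; cosh(ωT) = 3.189219, sinh(ωT) = 3.028386
x(T) = p + (x₀−p)·cosh(ωT) + (ẋ₀/ω)·sinh(ωT) ⇒ p·(1 − cosh) = x(T) − x₀·cosh − (ẋ₀/ω)·sinh
numerator   = 0.2860 − (0.0502)·3.189219 − (0.0503/3.4093)·3.028386 = 0.081221
denominator = 1 − 3.189219 = -2.189219
p = 0.081221 / -2.189219 = -0.0371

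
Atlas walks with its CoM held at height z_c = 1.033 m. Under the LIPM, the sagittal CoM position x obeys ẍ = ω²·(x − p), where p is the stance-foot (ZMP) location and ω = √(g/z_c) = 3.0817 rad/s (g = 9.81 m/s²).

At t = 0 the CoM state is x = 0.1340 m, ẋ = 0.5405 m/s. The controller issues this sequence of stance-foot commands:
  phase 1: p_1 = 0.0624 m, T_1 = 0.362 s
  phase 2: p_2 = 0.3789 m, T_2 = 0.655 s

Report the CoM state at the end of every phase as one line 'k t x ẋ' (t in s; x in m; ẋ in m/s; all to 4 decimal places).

1 0.3620 0.4222 1.2137
2 1.0170 2.0008 5.1419

phase 1: p=0.0624, T=0.362, ωT=1.115575, cosh=1.689525, sinh=1.361798; start (x,ẋ)=(0.134000, 0.540500) → end (x,ẋ)=(0.422216, 1.213669)
phase 2: p=0.3789, T=0.655, ωT=2.018514, cosh=3.829990, sinh=3.697137; start (x,ẋ)=(0.422216, 1.213669) → end (x,ẋ)=(2.000847, 5.141860)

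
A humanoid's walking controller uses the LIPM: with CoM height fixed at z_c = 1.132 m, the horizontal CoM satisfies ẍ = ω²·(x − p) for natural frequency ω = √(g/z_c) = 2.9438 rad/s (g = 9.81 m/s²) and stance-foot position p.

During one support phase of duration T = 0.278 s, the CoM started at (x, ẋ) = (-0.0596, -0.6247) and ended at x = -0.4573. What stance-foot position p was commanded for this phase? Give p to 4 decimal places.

ωT = 2.9438·0.278 = 0.818376; cosh(ωT) = 1.353982, sinh(ωT) = 0.912835
x(T) = p + (x₀−p)·cosh(ωT) + (ẋ₀/ω)·sinh(ωT) ⇒ p·(1 − cosh) = x(T) − x₀·cosh − (ẋ₀/ω)·sinh
numerator   = -0.4573 − (-0.0596)·1.353982 − (-0.6247/2.9438)·0.912835 = -0.182891
denominator = 1 − 1.353982 = -0.353982
p = -0.182891 / -0.353982 = 0.5167

p = 0.5167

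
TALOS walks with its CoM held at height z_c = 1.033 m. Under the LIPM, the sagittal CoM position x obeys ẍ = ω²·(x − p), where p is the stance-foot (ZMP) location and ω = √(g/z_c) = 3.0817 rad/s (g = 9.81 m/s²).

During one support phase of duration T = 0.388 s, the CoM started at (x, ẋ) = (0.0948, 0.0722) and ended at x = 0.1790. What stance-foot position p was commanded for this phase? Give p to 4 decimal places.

ωT = 3.0817·0.388 = 1.195700; cosh(ωT) = 1.804181, sinh(ωT) = 1.501689
x(T) = p + (x₀−p)·cosh(ωT) + (ẋ₀/ω)·sinh(ωT) ⇒ p·(1 − cosh) = x(T) − x₀·cosh − (ẋ₀/ω)·sinh
numerator   = 0.1790 − (0.0948)·1.804181 − (0.0722/3.0817)·1.501689 = -0.027219
denominator = 1 − 1.804181 = -0.804181
p = -0.027219 / -0.804181 = 0.0338

p = 0.0338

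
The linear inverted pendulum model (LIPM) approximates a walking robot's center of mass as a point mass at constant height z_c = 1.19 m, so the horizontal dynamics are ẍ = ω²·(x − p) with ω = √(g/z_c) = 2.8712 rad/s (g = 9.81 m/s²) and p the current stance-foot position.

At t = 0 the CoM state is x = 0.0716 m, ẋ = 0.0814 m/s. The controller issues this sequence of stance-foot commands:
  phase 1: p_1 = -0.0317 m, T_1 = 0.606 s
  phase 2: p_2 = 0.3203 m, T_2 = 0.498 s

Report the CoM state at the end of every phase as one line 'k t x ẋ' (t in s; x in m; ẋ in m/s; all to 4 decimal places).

phase 1: p=-0.0317, T=0.606, ωT=1.739947, cosh=2.936286, sinh=2.760756; start (x,ẋ)=(0.071600, 0.081400) → end (x,ẋ)=(0.349887, 1.057840)
phase 2: p=0.3203, T=0.498, ωT=1.429858, cosh=2.208724, sinh=1.969381; start (x,ẋ)=(0.349887, 1.057840) → end (x,ẋ)=(1.111232, 2.503777)

1 0.6060 0.3499 1.0578
2 1.1040 1.1112 2.5038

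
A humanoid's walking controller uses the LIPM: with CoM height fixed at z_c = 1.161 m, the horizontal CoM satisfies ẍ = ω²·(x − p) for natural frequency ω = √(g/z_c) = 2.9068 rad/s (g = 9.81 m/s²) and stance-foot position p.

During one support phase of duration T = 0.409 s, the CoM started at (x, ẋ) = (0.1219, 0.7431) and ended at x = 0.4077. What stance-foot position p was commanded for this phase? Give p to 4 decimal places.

ωT = 2.9068·0.409 = 1.188881; cosh(ωT) = 1.793984, sinh(ωT) = 1.489422
x(T) = p + (x₀−p)·cosh(ωT) + (ẋ₀/ω)·sinh(ωT) ⇒ p·(1 − cosh) = x(T) − x₀·cosh − (ẋ₀/ω)·sinh
numerator   = 0.4077 − (0.1219)·1.793984 − (0.7431/2.9068)·1.489422 = -0.191745
denominator = 1 − 1.793984 = -0.793984
p = -0.191745 / -0.793984 = 0.2415

p = 0.2415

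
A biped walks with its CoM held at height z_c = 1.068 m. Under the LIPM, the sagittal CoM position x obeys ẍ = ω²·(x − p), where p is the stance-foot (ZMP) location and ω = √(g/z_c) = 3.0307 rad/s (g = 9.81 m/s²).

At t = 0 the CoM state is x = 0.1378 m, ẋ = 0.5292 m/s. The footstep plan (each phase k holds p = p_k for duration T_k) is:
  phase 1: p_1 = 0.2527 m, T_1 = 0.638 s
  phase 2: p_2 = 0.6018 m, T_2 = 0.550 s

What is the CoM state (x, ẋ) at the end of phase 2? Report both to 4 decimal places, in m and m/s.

phase 1: p=0.2527, T=0.638, ωT=1.933587, cosh=3.529447, sinh=3.384818; start (x,ẋ)=(0.137800, 0.529200) → end (x,ẋ)=(0.438200, 0.689097)
phase 2: p=0.6018, T=0.550, ωT=1.666885, cosh=2.742240, sinh=2.553406; start (x,ẋ)=(0.438200, 0.689097) → end (x,ẋ)=(0.733743, 0.623634)

x = 0.7337, ẋ = 0.6236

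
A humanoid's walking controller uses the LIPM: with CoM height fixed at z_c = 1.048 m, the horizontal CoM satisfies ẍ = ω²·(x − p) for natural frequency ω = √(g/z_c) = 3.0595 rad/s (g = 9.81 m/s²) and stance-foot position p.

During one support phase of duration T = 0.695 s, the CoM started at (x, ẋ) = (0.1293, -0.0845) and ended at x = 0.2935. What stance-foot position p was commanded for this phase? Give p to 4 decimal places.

ωT = 3.0595·0.695 = 2.126352; cosh(ωT) = 4.251751, sinh(ωT) = 4.132479
x(T) = p + (x₀−p)·cosh(ωT) + (ẋ₀/ω)·sinh(ωT) ⇒ p·(1 − cosh) = x(T) − x₀·cosh − (ẋ₀/ω)·sinh
numerator   = 0.2935 − (0.1293)·4.251751 − (-0.0845/3.0595)·4.132479 = -0.142117
denominator = 1 − 4.251751 = -3.251751
p = -0.142117 / -3.251751 = 0.0437

p = 0.0437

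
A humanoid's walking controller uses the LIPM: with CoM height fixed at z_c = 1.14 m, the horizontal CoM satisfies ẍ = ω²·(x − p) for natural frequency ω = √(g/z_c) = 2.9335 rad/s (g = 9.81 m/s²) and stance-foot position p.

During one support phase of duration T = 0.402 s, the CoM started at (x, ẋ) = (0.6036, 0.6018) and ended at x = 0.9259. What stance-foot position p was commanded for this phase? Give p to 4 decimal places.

p = 0.5776

ωT = 2.9335·0.402 = 1.179267; cosh(ωT) = 1.779747, sinh(ωT) = 1.472243
x(T) = p + (x₀−p)·cosh(ωT) + (ẋ₀/ω)·sinh(ωT) ⇒ p·(1 − cosh) = x(T) − x₀·cosh − (ẋ₀/ω)·sinh
numerator   = 0.9259 − (0.6036)·1.779747 − (0.6018/2.9335)·1.472243 = -0.450382
denominator = 1 − 1.779747 = -0.779747
p = -0.450382 / -0.779747 = 0.5776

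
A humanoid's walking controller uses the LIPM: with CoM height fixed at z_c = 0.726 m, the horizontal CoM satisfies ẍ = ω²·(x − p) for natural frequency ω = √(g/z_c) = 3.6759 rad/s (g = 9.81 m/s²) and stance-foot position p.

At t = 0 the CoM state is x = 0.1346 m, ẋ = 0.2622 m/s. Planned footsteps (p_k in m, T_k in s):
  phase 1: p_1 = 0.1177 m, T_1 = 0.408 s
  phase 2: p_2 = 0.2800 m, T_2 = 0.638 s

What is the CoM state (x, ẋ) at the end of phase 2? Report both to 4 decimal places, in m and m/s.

x = 1.4875, ẋ = 4.5002

phase 1: p=0.1177, T=0.408, ωT=1.499767, cosh=2.351914, sinh=2.128732; start (x,ẋ)=(0.134600, 0.262200) → end (x,ẋ)=(0.309289, 0.748914)
phase 2: p=0.2800, T=0.638, ωT=2.345224, cosh=5.265719, sinh=5.169893; start (x,ẋ)=(0.309289, 0.748914) → end (x,ẋ)=(1.487521, 4.500175)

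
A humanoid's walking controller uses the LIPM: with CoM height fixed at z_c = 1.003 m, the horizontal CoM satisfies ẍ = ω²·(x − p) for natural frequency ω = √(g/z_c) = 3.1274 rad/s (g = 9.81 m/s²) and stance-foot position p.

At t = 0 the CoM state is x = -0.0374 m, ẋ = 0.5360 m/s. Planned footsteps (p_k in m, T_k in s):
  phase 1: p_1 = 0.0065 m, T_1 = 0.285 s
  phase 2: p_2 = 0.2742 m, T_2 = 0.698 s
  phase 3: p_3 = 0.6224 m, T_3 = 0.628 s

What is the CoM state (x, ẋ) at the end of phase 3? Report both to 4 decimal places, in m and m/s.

x = 0.7188, ẋ = 0.4720

phase 1: p=0.0065, T=0.285, ωT=0.891309, cosh=1.424219, sinh=1.014100; start (x,ẋ)=(-0.037400, 0.536000) → end (x,ẋ)=(0.117782, 0.624153)
phase 2: p=0.2742, T=0.698, ωT=2.182925, cosh=4.492466, sinh=4.379755; start (x,ẋ)=(0.117782, 0.624153) → end (x,ẋ)=(0.445589, 0.661486)
phase 3: p=0.6224, T=0.628, ωT=1.964007, cosh=3.634064, sinh=3.493769; start (x,ẋ)=(0.445589, 0.661486) → end (x,ẋ)=(0.718834, 0.471968)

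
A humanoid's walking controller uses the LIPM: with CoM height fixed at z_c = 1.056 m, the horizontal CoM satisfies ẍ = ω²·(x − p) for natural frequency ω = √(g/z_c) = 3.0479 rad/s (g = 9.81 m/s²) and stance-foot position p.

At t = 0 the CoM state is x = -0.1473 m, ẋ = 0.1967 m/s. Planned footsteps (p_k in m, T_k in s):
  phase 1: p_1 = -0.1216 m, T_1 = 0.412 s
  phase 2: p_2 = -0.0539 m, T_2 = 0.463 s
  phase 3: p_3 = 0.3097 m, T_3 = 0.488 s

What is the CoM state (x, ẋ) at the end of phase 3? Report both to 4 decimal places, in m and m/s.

phase 1: p=-0.1216, T=0.412, ωT=1.255735, cosh=1.897642, sinh=1.612775; start (x,ẋ)=(-0.147300, 0.196700) → end (x,ẋ)=(-0.066287, 0.246936)
phase 2: p=-0.0539, T=0.463, ωT=1.411178, cosh=2.172319, sinh=1.928463; start (x,ẋ)=(-0.066287, 0.246936) → end (x,ẋ)=(0.075432, 0.463616)
phase 3: p=0.3097, T=0.488, ωT=1.487375, cosh=2.325715, sinh=2.099750; start (x,ẋ)=(0.075432, 0.463616) → end (x,ẋ)=(0.084253, -0.421034)

x = 0.0843, ẋ = -0.4210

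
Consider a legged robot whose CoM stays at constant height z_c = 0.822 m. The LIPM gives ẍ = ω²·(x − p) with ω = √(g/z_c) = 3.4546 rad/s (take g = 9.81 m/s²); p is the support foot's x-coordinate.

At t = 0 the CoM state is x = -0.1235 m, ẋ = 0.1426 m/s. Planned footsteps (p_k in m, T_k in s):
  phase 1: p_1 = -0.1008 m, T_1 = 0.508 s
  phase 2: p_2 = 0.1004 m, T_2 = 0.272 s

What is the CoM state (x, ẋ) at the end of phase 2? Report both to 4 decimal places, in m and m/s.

x = -0.0610, ẋ = -0.2712

phase 1: p=-0.1008, T=0.508, ωT=1.754937, cosh=2.978000, sinh=2.805082; start (x,ẋ)=(-0.123500, 0.142600) → end (x,ẋ)=(-0.052612, 0.204690)
phase 2: p=0.1004, T=0.272, ωT=0.939651, cosh=1.474926, sinh=1.084162; start (x,ẋ)=(-0.052612, 0.204690) → end (x,ẋ)=(-0.061043, -0.271179)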